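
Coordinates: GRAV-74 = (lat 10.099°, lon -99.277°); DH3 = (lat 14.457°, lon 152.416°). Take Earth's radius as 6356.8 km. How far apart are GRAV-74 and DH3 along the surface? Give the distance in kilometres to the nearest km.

11629 km

Δφ = 4.3580°,  Δλ = -108.3070°
a = sin²(Δφ/2) + cos φ₁ cos φ₂ sin²(Δλ/2) = 0.627837
c = 2·arcsin(√a) = 1.829340 rad = 104.8135°
d = R·c = 6356.8 × 1.829340 = 11628.7 km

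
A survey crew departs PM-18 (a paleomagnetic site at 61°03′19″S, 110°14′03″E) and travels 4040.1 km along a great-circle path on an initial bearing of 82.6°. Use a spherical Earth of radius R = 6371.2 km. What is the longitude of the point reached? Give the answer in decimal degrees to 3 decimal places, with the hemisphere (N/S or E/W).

162.378°E

PM-18: φ = -61.05528°, λ = +110.23417°
δ = d/R = 4040.1/6371.2 = 0.634119 rad
φ₂ = arcsin(sin φ₁ cos δ + cos φ₁ sin δ cos θ)
   = arcsin(-0.87509·0.80559 + 0.48397·0.59247·0.12880) = -41.91556°
λ₂ = λ₁ + atan2(sin θ sin δ cos φ₁, cos δ − sin φ₁ sin φ₂) = 162.37835°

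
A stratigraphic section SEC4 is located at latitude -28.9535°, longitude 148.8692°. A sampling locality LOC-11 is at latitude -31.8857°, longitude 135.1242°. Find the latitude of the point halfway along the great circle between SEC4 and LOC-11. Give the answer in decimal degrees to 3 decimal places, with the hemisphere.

30.600°S

Bx = cos φ₂ cos Δλ = 0.824788,  By = cos φ₂ sin Δλ = -0.201748
φₘ = atan2(sin φ₁ + sin φ₂, √((cos φ₁ + Bx)² + By²)) = -30.60027°
λₘ = λ₁ + atan2(By, cos φ₁ + Bx) = 142.10048°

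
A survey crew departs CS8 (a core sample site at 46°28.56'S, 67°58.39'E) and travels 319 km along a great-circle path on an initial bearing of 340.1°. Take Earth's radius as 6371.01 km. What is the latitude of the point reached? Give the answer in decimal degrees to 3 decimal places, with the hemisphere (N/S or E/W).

43.770°S

CS8: φ = -46.47600°, λ = +67.97317°
δ = d/R = 319/6371.01 = 0.050071 rad
φ₂ = arcsin(sin φ₁ cos δ + cos φ₁ sin δ cos θ)
   = arcsin(-0.72509·0.99875 + 0.68866·0.05005·0.94029) = -43.77024°
λ₂ = λ₁ + atan2(sin θ sin δ cos φ₁, cos δ − sin φ₁ sin φ₂) = 66.62135°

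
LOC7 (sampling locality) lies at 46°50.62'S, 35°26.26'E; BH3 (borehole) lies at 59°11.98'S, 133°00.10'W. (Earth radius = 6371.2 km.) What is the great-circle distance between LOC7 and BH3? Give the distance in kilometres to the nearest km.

8177 km

LOC7: φ = -46.84367°, λ = +35.43767°
BH3: φ = -59.19967°, λ = -133.00167°
Δφ = -12.3560°,  Δλ = -168.4393°
a = sin²(Δφ/2) + cos φ₁ cos φ₂ sin²(Δλ/2) = 0.358265
c = 2·arcsin(√a) = 1.283386 rad = 73.5326°
d = R·c = 6371.2 × 1.283386 = 8176.7 km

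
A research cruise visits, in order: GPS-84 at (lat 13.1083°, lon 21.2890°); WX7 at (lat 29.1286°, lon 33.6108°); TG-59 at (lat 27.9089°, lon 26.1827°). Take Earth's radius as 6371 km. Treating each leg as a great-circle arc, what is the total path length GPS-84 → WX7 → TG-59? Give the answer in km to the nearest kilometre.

GPS-84→WX7: c = 0.343546 rad, d = 2188.73 km
WX7→TG-59: c = 0.115864 rad, d = 738.17 km
Total = 2188.73 + 738.17 = 2926.90 km

2927 km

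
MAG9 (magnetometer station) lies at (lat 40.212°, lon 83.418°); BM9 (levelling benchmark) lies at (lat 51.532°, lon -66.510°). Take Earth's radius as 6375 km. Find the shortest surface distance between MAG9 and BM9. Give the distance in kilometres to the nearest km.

9411 km

Δφ = 11.3200°,  Δλ = -149.9280°
a = sin²(Δφ/2) + cos φ₁ cos φ₂ sin²(Δλ/2) = 0.452811
c = 2·arcsin(√a) = 1.476278 rad = 84.5845°
d = R·c = 6375 × 1.476278 = 9411.3 km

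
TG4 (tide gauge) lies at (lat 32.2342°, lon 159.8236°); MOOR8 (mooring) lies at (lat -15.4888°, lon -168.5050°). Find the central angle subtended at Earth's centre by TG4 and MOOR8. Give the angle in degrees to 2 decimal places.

56.54°

Δφ = -47.7230°,  Δλ = 31.6714°
a = sin²(Δφ/2) + cos φ₁ cos φ₂ sin²(Δλ/2) = 0.224341
c = 2·arcsin(√a) = 0.986854 rad = 56.5426°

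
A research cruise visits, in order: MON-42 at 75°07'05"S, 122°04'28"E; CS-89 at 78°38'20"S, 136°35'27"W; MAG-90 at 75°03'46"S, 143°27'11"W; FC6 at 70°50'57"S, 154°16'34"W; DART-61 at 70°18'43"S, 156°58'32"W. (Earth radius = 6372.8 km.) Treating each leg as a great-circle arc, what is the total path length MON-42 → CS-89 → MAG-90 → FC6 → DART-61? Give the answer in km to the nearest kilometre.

MON-42: φ = -75.11806°, λ = +122.07444°
CS-89: φ = -78.63889°, λ = -136.59083°
MAG-90: φ = -75.06278°, λ = -143.45306°
FC6: φ = -70.84917°, λ = -154.27611°
DART-61: φ = -70.31194°, λ = -156.97556°
MON-42→CS-89: c = 0.355203 rad, d = 2263.64 km
CS-89→MAG-90: c = 0.067997 rad, d = 433.33 km
MAG-90→FC6: c = 0.091761 rad, d = 584.78 km
FC6→DART-61: c = 0.018254 rad, d = 116.33 km
Total = 2263.64 + 433.33 + 584.78 + 116.33 = 3398.08 km

3398 km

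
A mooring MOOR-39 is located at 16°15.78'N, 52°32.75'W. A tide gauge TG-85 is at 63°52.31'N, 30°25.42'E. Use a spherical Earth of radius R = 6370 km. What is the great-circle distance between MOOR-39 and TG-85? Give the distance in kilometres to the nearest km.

MOOR-39: φ = +16.26300°, λ = -52.54583°
TG-85: φ = +63.87183°, λ = +30.42367°
Δφ = 47.6088°,  Δλ = 82.9695°
a = sin²(Δφ/2) + cos φ₁ cos φ₂ sin²(Δλ/2) = 0.348413
c = 2·arcsin(√a) = 1.262775 rad = 72.3517°
d = R·c = 6370 × 1.262775 = 8043.9 km

8044 km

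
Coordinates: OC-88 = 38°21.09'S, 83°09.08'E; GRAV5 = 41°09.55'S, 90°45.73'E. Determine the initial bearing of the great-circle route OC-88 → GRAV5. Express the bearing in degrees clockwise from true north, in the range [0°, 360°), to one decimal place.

OC-88: φ = -38.35150°, λ = +83.15133°
GRAV5: φ = -41.15917°, λ = +90.76217°
Δλ = 7.6108°
y = sin Δλ · cos φ₂ = 0.099715
x = cos φ₁ sin φ₂ − sin φ₁ cos φ₂ cos Δλ = -0.053099
θ = atan2(y, x) = 118.0356° → 118.0356° (mod 360°)

118.0°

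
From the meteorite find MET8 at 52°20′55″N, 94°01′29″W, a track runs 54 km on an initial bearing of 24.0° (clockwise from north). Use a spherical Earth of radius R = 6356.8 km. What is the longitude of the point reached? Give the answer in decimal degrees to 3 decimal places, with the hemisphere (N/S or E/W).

93.697°W

MET8: φ = +52.34861°, λ = -94.02472°
δ = d/R = 54/6356.8 = 0.008495 rad
φ₂ = arcsin(sin φ₁ cos δ + cos φ₁ sin δ cos θ)
   = arcsin(0.79174·0.99996 + 0.61086·0.00849·0.91355) = 52.79280°
λ₂ = λ₁ + atan2(sin θ sin δ cos φ₁, cos δ − sin φ₁ sin φ₂) = -93.69734°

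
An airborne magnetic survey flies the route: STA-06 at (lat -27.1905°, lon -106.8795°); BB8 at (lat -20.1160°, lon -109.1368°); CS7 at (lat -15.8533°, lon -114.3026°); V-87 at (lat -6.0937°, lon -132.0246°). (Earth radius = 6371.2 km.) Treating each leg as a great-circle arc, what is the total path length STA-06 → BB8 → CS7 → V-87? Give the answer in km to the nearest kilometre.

STA-06→BB8: c = 0.128629 rad, d = 819.52 km
BB8→CS7: c = 0.113508 rad, d = 723.18 km
CS7→V-87: c = 0.347769 rad, d = 2215.71 km
Total = 819.52 + 723.18 + 2215.71 = 3758.41 km

3758 km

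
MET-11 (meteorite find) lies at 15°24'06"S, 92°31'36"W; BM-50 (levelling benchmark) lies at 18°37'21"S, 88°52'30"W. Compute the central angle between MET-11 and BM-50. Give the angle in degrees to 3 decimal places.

4.750°

MET-11: φ = -15.40167°, λ = -92.52667°
BM-50: φ = -18.62250°, λ = -88.87500°
Δφ = -3.2208°,  Δλ = 3.6517°
a = sin²(Δφ/2) + cos φ₁ cos φ₂ sin²(Δλ/2) = 0.001717
c = 2·arcsin(√a) = 0.082903 rad = 4.7500°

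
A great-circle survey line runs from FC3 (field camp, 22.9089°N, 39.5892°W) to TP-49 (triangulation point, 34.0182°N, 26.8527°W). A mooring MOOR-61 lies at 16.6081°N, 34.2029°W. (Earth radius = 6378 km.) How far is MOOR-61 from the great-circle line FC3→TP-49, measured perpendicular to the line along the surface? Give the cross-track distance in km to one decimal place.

891.3 km

δ₁₃ = central angle FC3→MOOR-61 = 0.141101 rad  (haversine)
θ₁₃ = bearing FC3→MOOR-61 = 140.235°,  θ₁₂ = bearing FC3→TP-49 = 42.329°
dₓₜ = R·arcsin(sin δ₁₃ · sin(θ₁₃ − θ₁₂)) = 6378·arcsin(0.14063·sin(97.906°)) = 891.329 km
|dₓₜ| = 891.329 km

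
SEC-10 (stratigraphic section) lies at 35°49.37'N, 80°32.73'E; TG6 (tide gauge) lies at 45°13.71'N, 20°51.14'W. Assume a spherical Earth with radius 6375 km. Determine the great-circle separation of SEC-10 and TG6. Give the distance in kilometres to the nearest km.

8054 km

SEC-10: φ = +35.82283°, λ = +80.54550°
TG6: φ = +45.22850°, λ = -20.85233°
Δφ = 9.4057°,  Δλ = -101.3978°
a = sin²(Δφ/2) + cos φ₁ cos φ₂ sin²(Δλ/2) = 0.348674
c = 2·arcsin(√a) = 1.263323 rad = 72.3831°
d = R·c = 6375 × 1.263323 = 8053.7 km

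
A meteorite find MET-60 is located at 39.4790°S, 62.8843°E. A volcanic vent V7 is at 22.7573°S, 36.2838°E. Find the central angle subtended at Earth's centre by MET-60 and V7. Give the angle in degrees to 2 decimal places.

28.07°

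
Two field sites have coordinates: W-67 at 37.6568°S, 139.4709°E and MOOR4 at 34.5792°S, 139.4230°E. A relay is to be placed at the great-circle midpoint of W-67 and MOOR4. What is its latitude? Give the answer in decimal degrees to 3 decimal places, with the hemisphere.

Bx = cos φ₂ cos Δλ = 0.823342,  By = cos φ₂ sin Δλ = -0.000688
φₘ = atan2(sin φ₁ + sin φ₂, √((cos φ₁ + Bx)² + By²)) = -36.11800°
λₘ = λ₁ + atan2(By, cos φ₁ + Bx) = 139.44648°

36.118°S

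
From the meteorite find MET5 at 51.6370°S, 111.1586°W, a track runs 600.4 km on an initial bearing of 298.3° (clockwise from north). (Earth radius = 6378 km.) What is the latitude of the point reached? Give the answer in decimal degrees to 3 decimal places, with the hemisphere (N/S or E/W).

δ = d/R = 600.4/6378 = 0.094136 rad
φ₂ = arcsin(sin φ₁ cos δ + cos φ₁ sin δ cos θ)
   = arcsin(-0.78409·0.99557 + 0.62064·0.09400·0.47409) = -48.84789°
λ₂ = λ₁ + atan2(sin θ sin δ cos φ₁, cos δ − sin φ₁ sin φ₂) = -118.38366°

48.848°S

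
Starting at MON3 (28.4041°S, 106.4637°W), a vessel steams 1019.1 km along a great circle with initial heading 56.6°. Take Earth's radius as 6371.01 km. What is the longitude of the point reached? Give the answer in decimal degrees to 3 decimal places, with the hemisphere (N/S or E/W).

δ = d/R = 1019.1/6371.01 = 0.159959 rad
φ₂ = arcsin(sin φ₁ cos δ + cos φ₁ sin δ cos θ)
   = arcsin(-0.47569·0.98723 + 0.87961·0.15928·0.55048) = -23.10955°
λ₂ = λ₁ + atan2(sin θ sin δ cos φ₁, cos δ − sin φ₁ sin φ₂) = -98.15110°

98.151°W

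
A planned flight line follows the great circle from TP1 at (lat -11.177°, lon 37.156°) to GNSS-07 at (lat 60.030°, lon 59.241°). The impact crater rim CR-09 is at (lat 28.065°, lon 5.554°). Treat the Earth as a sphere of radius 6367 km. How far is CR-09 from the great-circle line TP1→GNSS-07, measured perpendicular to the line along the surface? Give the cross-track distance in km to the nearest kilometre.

3881 km

δ₁₃ = central angle TP1→CR-09 = 0.868322 rad  (haversine)
θ₁₃ = bearing TP1→CR-09 = 322.711°,  θ₁₂ = bearing TP1→GNSS-07 = 11.304°
dₓₜ = R·arcsin(sin δ₁₃ · sin(θ₁₃ − θ₁₂)) = 6367·arcsin(0.76325·sin(311.407°)) = -3880.688 km
|dₓₜ| = 3880.688 km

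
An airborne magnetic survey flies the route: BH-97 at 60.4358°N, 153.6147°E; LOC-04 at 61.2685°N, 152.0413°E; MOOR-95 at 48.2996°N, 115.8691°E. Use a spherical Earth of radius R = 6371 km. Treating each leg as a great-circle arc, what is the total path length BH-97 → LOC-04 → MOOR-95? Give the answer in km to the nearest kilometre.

BH-97→LOC-04: c = 0.019750 rad, d = 125.83 km
LOC-04→MOOR-95: c = 0.420578 rad, d = 2679.51 km
Total = 125.83 + 2679.51 = 2805.33 km

2805 km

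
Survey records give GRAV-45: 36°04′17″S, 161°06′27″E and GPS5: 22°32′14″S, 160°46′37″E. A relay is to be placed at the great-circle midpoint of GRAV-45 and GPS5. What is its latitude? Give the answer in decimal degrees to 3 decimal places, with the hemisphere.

29.304°S

GRAV-45: φ = -36.07139°, λ = +161.10750°
GPS5: φ = -22.53722°, λ = +160.77694°
Bx = cos φ₂ cos Δλ = 0.923615,  By = cos φ₂ sin Δλ = -0.005329
φₘ = atan2(sin φ₁ + sin φ₂, √((cos φ₁ + Bx)² + By²)) = -29.30441°
λₘ = λ₁ + atan2(By, cos φ₁ + Bx) = 160.93121°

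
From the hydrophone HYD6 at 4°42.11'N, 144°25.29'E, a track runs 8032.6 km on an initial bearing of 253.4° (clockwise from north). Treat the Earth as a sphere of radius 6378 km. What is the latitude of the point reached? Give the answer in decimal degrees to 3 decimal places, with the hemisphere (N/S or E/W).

HYD6: φ = +4.70183°, λ = +144.42150°
δ = d/R = 8032.6/6378 = 1.259423 rad
φ₂ = arcsin(sin φ₁ cos δ + cos φ₁ sin δ cos θ)
   = arcsin(0.08197·0.30637 + 0.99663·0.95191·-0.28569) = -14.23636°
λ₂ = λ₁ + atan2(sin θ sin δ cos φ₁, cos δ − sin φ₁ sin φ₂) = 74.17703°

14.236°S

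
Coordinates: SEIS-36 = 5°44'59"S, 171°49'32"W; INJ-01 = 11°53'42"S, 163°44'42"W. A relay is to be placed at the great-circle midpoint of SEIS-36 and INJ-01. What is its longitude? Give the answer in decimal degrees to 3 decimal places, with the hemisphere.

SEIS-36: φ = -5.74972°, λ = -171.82556°
INJ-01: φ = -11.89500°, λ = -163.74500°
Bx = cos φ₂ cos Δλ = 0.968812,  By = cos φ₂ sin Δλ = 0.137547
φₘ = atan2(sin φ₁ + sin φ₂, √((cos φ₁ + Bx)² + By²)) = -8.84399°
λₘ = λ₁ + atan2(By, cos φ₁ + Bx) = -167.81899°

167.819°W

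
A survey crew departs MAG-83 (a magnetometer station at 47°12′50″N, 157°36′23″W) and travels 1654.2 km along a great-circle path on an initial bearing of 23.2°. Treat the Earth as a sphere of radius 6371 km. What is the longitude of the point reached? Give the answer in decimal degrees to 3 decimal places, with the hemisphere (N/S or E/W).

145.787°W

MAG-83: φ = +47.21389°, λ = -157.60639°
δ = d/R = 1654.2/6371 = 0.259645 rad
φ₂ = arcsin(sin φ₁ cos δ + cos φ₁ sin δ cos θ)
   = arcsin(0.73389·0.96648 + 0.67926·0.25674·0.91914) = 60.41052°
λ₂ = λ₁ + atan2(sin θ sin δ cos φ₁, cos δ − sin φ₁ sin φ₂) = -145.78704°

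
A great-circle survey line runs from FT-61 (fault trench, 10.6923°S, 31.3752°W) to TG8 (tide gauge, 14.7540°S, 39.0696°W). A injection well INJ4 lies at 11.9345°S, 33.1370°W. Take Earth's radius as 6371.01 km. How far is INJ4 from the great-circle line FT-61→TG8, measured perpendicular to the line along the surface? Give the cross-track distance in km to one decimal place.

δ₁₃ = central angle FT-61→INJ4 = 0.037137 rad  (haversine)
θ₁₃ = bearing FT-61→INJ4 = 234.112°,  θ₁₂ = bearing FT-61→TG8 = 240.771°
dₓₜ = R·arcsin(sin δ₁₃ · sin(θ₁₃ − θ₁₂)) = 6371.01·arcsin(0.03713·sin(-6.659°)) = -27.431 km
|dₓₜ| = 27.431 km

27.4 km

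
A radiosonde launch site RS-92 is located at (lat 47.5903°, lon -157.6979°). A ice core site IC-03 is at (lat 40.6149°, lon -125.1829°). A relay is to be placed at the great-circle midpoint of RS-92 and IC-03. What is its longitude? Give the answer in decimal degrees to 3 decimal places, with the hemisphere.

140.454°W

Bx = cos φ₂ cos Δλ = 0.640113,  By = cos φ₂ sin Δλ = 0.408033
φₘ = atan2(sin φ₁ + sin φ₂, √((cos φ₁ + Bx)² + By²)) = 45.26727°
λₘ = λ₁ + atan2(By, cos φ₁ + Bx) = -140.45358°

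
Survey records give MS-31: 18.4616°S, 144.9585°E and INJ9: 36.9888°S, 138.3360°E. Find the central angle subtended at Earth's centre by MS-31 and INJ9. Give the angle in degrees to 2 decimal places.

19.42°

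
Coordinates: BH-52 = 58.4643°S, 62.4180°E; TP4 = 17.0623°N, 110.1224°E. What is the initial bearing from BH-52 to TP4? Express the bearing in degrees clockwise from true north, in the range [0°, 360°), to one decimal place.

45.2°

Δλ = 47.7044°
y = sin Δλ · cos φ₂ = 0.707127
x = cos φ₁ sin φ₂ − sin φ₁ cos φ₂ cos Δλ = 0.701788
θ = atan2(y, x) = 45.2171° → 45.2171° (mod 360°)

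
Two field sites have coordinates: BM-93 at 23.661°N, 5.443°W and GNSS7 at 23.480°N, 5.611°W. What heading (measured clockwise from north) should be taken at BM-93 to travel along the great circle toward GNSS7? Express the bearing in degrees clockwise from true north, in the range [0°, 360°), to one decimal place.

220.4°

Δλ = -0.1680°
y = sin Δλ · cos φ₂ = -0.002689
x = cos φ₁ sin φ₂ − sin φ₁ cos φ₂ cos Δλ = -0.003157
θ = atan2(y, x) = -139.5773° → 220.4227° (mod 360°)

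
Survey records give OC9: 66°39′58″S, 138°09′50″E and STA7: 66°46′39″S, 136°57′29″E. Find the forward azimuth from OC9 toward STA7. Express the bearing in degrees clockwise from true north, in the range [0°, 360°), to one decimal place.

256.3°

OC9: φ = -66.66611°, λ = +138.16389°
STA7: φ = -66.77750°, λ = +136.95806°
Δλ = -1.2058°
y = sin Δλ · cos φ₂ = -0.008298
x = cos φ₁ sin φ₂ − sin φ₁ cos φ₂ cos Δλ = -0.002024
θ = atan2(y, x) = -103.7098° → 256.2902° (mod 360°)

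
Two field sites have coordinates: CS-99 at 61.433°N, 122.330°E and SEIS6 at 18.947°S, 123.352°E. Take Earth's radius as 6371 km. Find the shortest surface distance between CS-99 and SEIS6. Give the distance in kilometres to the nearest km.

Δφ = -80.3800°,  Δλ = 1.0220°
a = sin²(Δφ/2) + cos φ₁ cos φ₂ sin²(Δλ/2) = 0.416480
c = 2·arcsin(√a) = 1.402969 rad = 80.3842°
d = R·c = 6371 × 1.402969 = 8938.3 km

8938 km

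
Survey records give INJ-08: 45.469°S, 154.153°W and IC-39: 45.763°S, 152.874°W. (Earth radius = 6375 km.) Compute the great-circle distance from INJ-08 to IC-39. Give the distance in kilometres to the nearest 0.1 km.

104.8 km

Δφ = -0.2940°,  Δλ = 1.2790°
a = sin²(Δφ/2) + cos φ₁ cos φ₂ sin²(Δλ/2) = 0.000068
c = 2·arcsin(√a) = 0.016435 rad = 0.9417°
d = R·c = 6375 × 0.016435 = 104.8 km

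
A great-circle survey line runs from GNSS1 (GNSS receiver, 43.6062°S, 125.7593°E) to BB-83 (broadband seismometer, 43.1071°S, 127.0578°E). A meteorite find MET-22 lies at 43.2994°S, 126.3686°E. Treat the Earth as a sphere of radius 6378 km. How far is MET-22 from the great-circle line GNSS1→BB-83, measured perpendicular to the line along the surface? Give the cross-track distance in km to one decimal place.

7.4 km

δ₁₃ = central angle GNSS1→MET-22 = 0.009395 rad  (haversine)
θ₁₃ = bearing GNSS1→MET-22 = 55.464°,  θ₁₂ = bearing GNSS1→BB-83 = 62.584°
dₓₜ = R·arcsin(sin δ₁₃ · sin(θ₁₃ − θ₁₂)) = 6378·arcsin(0.00939·sin(-7.121°)) = -7.428 km
|dₓₜ| = 7.428 km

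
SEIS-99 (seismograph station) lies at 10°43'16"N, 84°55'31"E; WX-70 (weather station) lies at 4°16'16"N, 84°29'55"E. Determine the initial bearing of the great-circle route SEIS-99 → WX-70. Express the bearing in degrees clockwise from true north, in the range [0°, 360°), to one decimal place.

183.8°

SEIS-99: φ = +10.72111°, λ = +84.92528°
WX-70: φ = +4.27111°, λ = +84.49861°
Δλ = -0.4267°
y = sin Δλ · cos φ₂ = -0.007426
x = cos φ₁ sin φ₂ − sin φ₁ cos φ₂ cos Δλ = -0.112331
θ = atan2(y, x) = -176.2178° → 183.7822° (mod 360°)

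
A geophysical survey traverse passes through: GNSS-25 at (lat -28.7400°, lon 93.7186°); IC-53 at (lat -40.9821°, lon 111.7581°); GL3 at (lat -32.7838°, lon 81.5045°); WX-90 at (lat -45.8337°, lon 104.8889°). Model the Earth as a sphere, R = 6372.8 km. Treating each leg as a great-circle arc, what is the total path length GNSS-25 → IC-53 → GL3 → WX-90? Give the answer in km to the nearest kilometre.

7420 km

GNSS-25→IC-53: c = 0.334049 rad, d = 2128.83 km
IC-53→GL3: c = 0.443301 rad, d = 2825.07 km
GL3→WX-90: c = 0.386960 rad, d = 2466.02 km
Total = 2128.83 + 2825.07 + 2466.02 = 7419.91 km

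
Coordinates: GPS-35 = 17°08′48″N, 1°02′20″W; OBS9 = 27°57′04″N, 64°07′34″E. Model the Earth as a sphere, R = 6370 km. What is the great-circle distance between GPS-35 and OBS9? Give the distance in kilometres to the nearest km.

6724 km

GPS-35: φ = +17.14667°, λ = -1.03889°
OBS9: φ = +27.95111°, λ = +64.12611°
Δφ = 10.8044°,  Δλ = 65.1650°
a = sin²(Δφ/2) + cos φ₁ cos φ₂ sin²(Δλ/2) = 0.253646
c = 2·arcsin(√a) = 1.055597 rad = 60.4812°
d = R·c = 6370 × 1.055597 = 6724.2 km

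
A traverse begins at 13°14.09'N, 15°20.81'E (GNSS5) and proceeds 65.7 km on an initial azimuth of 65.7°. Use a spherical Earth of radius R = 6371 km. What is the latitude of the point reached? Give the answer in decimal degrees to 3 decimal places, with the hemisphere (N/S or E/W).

GNSS5: φ = +13.23483°, λ = +15.34683°
δ = d/R = 65.7/6371 = 0.010312 rad
φ₂ = arcsin(sin φ₁ cos δ + cos φ₁ sin δ cos θ)
   = arcsin(0.22894·0.99995 + 0.97344·0.01031·0.41151) = 13.47738°
λ₂ = λ₁ + atan2(sin θ sin δ cos φ₁, cos δ − sin φ₁ sin φ₂) = 15.90059°

13.477°N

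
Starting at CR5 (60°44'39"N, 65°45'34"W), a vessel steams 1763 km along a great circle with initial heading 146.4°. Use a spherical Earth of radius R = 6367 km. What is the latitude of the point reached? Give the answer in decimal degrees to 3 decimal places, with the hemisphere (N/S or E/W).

46.714°N

CR5: φ = +60.74417°, λ = -65.75944°
δ = d/R = 1763/6367 = 0.276896 rad
φ₂ = arcsin(sin φ₁ cos δ + cos φ₁ sin δ cos θ)
   = arcsin(0.87245·0.96191 + 0.48871·0.27337·-0.83292) = 46.71361°
λ₂ = λ₁ + atan2(sin θ sin δ cos φ₁, cos δ − sin φ₁ sin φ₂) = -53.01275°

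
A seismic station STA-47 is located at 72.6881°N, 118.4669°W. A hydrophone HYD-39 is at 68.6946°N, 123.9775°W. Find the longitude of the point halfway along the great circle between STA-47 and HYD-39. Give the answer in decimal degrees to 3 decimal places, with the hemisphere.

121.497°W

Bx = cos φ₂ cos Δλ = 0.361660,  By = cos φ₂ sin Δλ = -0.034891
φₘ = atan2(sin φ₁ + sin φ₂, √((cos φ₁ + Bx)² + By²)) = 70.71182°
λₘ = λ₁ + atan2(By, cos φ₁ + Bx) = -121.49658°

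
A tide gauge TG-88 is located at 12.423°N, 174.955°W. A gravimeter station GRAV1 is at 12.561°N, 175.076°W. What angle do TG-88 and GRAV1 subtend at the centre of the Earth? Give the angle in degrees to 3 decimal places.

0.182°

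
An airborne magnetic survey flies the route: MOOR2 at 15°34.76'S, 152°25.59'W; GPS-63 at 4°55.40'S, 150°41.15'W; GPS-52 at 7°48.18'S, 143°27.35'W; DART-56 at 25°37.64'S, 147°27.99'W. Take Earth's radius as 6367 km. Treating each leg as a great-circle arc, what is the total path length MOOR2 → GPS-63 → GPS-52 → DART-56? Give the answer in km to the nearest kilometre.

4085 km

MOOR2: φ = -15.57933°, λ = -152.42650°
GPS-63: φ = -4.92333°, λ = -150.68583°
GPS-52: φ = -7.80300°, λ = -143.45583°
DART-56: φ = -25.62733°, λ = -147.46650°
MOOR2→GPS-63: c = 0.188362 rad, d = 1199.30 km
GPS-63→GPS-52: c = 0.135093 rad, d = 860.13 km
GPS-52→DART-56: c = 0.318162 rad, d = 2025.74 km
Total = 1199.30 + 860.13 + 2025.74 = 4085.18 km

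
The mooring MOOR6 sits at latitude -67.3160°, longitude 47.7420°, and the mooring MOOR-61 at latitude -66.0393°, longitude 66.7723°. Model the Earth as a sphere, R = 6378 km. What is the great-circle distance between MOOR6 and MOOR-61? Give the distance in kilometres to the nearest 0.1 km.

847.1 km

Δφ = 1.2767°,  Δλ = 19.0303°
a = sin²(Δφ/2) + cos φ₁ cos φ₂ sin²(Δλ/2) = 0.004404
c = 2·arcsin(√a) = 0.132822 rad = 7.6101°
d = R·c = 6378 × 0.132822 = 847.1 km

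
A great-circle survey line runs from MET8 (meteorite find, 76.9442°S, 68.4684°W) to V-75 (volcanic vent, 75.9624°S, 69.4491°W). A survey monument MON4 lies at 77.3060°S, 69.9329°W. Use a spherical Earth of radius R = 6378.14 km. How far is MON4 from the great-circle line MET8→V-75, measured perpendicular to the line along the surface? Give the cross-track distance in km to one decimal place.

δ₁₃ = central angle MET8→MON4 = 0.008503 rad  (haversine)
θ₁₃ = bearing MET8→MON4 = 221.337°,  θ₁₂ = bearing MET8→V-75 = 346.354°
dₓₜ = R·arcsin(sin δ₁₃ · sin(θ₁₃ − θ₁₂)) = 6378.14·arcsin(0.00850·sin(-125.017°)) = -44.417 km
|dₓₜ| = 44.417 km

44.4 km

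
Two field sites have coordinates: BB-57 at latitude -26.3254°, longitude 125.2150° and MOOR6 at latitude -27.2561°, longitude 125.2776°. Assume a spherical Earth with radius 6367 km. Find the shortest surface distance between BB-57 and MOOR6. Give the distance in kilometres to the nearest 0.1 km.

103.6 km

Δφ = -0.9307°,  Δλ = 0.0626°
a = sin²(Δφ/2) + cos φ₁ cos φ₂ sin²(Δλ/2) = 0.000066
c = 2·arcsin(√a) = 0.016273 rad = 0.9324°
d = R·c = 6367 × 0.016273 = 103.6 km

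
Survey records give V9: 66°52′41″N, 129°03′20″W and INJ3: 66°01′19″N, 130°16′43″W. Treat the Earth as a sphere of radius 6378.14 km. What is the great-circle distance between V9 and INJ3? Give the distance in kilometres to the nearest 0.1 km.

109.7 km

V9: φ = +66.87806°, λ = -129.05556°
INJ3: φ = +66.02194°, λ = -130.27861°
Δφ = -0.8561°,  Δλ = -1.2231°
a = sin²(Δφ/2) + cos φ₁ cos φ₂ sin²(Δλ/2) = 0.000074
c = 2·arcsin(√a) = 0.017204 rad = 0.9857°
d = R·c = 6378.14 × 0.017204 = 109.7 km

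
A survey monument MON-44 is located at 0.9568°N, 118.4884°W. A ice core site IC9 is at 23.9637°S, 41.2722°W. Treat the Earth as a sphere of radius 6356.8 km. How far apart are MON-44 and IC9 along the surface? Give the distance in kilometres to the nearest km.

8735 km

Δφ = -24.9205°,  Δλ = 77.2162°
a = sin²(Δφ/2) + cos φ₁ cos φ₂ sin²(Δλ/2) = 0.402305
c = 2·arcsin(√a) = 1.374142 rad = 78.7325°
d = R·c = 6356.8 × 1.374142 = 8735.1 km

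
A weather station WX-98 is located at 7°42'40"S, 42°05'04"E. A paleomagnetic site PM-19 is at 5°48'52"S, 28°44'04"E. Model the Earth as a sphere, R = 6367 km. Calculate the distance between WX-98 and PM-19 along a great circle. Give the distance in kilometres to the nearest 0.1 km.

WX-98: φ = -7.71111°, λ = +42.08444°
PM-19: φ = -5.81444°, λ = +28.73444°
Δφ = 1.8967°,  Δλ = -13.3500°
a = sin²(Δφ/2) + cos φ₁ cos φ₂ sin²(Δλ/2) = 0.013594
c = 2·arcsin(√a) = 0.233718 rad = 13.3911°
d = R·c = 6367 × 0.233718 = 1488.1 km

1488.1 km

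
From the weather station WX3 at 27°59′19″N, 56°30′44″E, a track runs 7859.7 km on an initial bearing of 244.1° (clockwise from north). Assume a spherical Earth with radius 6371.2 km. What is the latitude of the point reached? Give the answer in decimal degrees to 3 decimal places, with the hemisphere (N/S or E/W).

WX3: φ = +27.98861°, λ = +56.51222°
δ = d/R = 7859.7/6371.2 = 1.233629 rad
φ₂ = arcsin(sin φ₁ cos δ + cos φ₁ sin δ cos θ)
   = arcsin(0.46930·0.33081 + 0.88304·0.94370·-0.43680) = -12.04890°
λ₂ = λ₁ + atan2(sin θ sin δ cos φ₁, cos δ − sin φ₁ sin φ₂) = -3.71849°

12.049°S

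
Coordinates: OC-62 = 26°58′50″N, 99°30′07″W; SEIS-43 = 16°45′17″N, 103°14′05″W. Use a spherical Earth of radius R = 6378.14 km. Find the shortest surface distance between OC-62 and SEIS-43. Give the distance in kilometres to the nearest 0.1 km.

OC-62: φ = +26.98056°, λ = -99.50194°
SEIS-43: φ = +16.75472°, λ = -103.23472°
Δφ = -10.2258°,  Δλ = -3.7328°
a = sin²(Δφ/2) + cos φ₁ cos φ₂ sin²(Δλ/2) = 0.008847
c = 2·arcsin(√a) = 0.188399 rad = 10.7945°
d = R·c = 6378.14 × 0.188399 = 1201.6 km

1201.6 km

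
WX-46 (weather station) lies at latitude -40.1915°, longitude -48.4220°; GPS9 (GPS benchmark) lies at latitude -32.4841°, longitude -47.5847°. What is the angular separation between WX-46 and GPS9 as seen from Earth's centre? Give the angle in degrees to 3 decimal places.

7.737°

Δφ = 7.7074°,  Δλ = 0.8373°
a = sin²(Δφ/2) + cos φ₁ cos φ₂ sin²(Δλ/2) = 0.004551
c = 2·arcsin(√a) = 0.135032 rad = 7.7367°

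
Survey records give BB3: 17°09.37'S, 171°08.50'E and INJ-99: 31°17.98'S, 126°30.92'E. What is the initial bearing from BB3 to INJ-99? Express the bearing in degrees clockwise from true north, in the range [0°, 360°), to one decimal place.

242.2°

BB3: φ = -17.15617°, λ = +171.14167°
INJ-99: φ = -31.29967°, λ = +126.51533°
Δλ = -44.6263°
y = sin Δλ · cos φ₂ = -0.600243
x = cos φ₁ sin φ₂ − sin φ₁ cos φ₂ cos Δλ = -0.317016
θ = atan2(y, x) = -117.8406° → 242.1594° (mod 360°)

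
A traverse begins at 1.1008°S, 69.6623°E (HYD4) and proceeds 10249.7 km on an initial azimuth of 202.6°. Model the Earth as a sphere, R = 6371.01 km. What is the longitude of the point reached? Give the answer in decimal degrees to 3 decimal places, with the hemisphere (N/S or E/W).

28.593°W

δ = d/R = 10249.7/6371.01 = 1.608803 rad
φ₂ = arcsin(sin φ₁ cos δ + cos φ₁ sin δ cos θ)
   = arcsin(-0.01921·-0.03800 + 0.99982·0.99928·-0.92321) = -67.16751°
λ₂ = λ₁ + atan2(sin θ sin δ cos φ₁, cos δ − sin φ₁ sin φ₂) = -28.59266°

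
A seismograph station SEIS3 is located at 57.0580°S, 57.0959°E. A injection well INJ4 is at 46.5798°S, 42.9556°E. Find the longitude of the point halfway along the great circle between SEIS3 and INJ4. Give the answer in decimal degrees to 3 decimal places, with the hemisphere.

Bx = cos φ₂ cos Δλ = 0.666517,  By = cos φ₂ sin Δλ = -0.167916
φₘ = atan2(sin φ₁ + sin φ₂, √((cos φ₁ + Bx)² + By²)) = -52.02830°
λₘ = λ₁ + atan2(By, cos φ₁ + Bx) = 49.19720°

49.197°E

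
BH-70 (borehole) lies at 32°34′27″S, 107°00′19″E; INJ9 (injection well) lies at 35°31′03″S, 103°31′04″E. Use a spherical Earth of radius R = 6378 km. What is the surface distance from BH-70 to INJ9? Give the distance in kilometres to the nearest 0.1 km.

459.1 km

BH-70: φ = -32.57417°, λ = +107.00528°
INJ9: φ = -35.51750°, λ = +103.51778°
Δφ = -2.9433°,  Δλ = -3.4875°
a = sin²(Δφ/2) + cos φ₁ cos φ₂ sin²(Δλ/2) = 0.001295
c = 2·arcsin(√a) = 0.071980 rad = 4.1241°
d = R·c = 6378 × 0.071980 = 459.1 km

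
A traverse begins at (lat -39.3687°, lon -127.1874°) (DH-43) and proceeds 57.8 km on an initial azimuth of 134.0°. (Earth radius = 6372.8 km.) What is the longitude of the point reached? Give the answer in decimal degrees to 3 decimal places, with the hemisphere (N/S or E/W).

126.701°W

δ = d/R = 57.8/6372.8 = 0.009070 rad
φ₂ = arcsin(sin φ₁ cos δ + cos φ₁ sin δ cos θ)
   = arcsin(-0.63431·0.99996 + 0.77308·0.00907·-0.69466) = -39.72868°
λ₂ = λ₁ + atan2(sin θ sin δ cos φ₁, cos δ − sin φ₁ sin φ₂) = -126.70135°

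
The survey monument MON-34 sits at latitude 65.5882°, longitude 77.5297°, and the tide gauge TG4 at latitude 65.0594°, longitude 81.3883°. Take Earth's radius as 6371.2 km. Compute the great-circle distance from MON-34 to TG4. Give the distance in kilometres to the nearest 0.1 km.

188.5 km

Δφ = -0.5288°,  Δλ = 3.8586°
a = sin²(Δφ/2) + cos φ₁ cos φ₂ sin²(Δλ/2) = 0.000219
c = 2·arcsin(√a) = 0.029586 rad = 1.6952°
d = R·c = 6371.2 × 0.029586 = 188.5 km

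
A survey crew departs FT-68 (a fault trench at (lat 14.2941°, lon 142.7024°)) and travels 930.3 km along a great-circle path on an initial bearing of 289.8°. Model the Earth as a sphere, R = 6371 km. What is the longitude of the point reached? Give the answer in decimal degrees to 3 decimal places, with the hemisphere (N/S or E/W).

δ = d/R = 930.3/6371 = 0.146021 rad
φ₂ = arcsin(sin φ₁ cos δ + cos φ₁ sin δ cos θ)
   = arcsin(0.24690·0.98936 + 0.96904·0.14550·0.33874) = 16.97971°
λ₂ = λ₁ + atan2(sin θ sin δ cos φ₁, cos δ − sin φ₁ sin φ₂) = 134.47279°

134.473°E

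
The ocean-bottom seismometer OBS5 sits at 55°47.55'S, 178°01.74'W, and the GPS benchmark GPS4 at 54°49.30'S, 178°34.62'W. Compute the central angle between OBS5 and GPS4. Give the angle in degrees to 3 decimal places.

OBS5: φ = -55.79250°, λ = -178.02900°
GPS4: φ = -54.82167°, λ = -178.57700°
Δφ = 0.9708°,  Δλ = -0.5480°
a = sin²(Δφ/2) + cos φ₁ cos φ₂ sin²(Δλ/2) = 0.000079
c = 2·arcsin(√a) = 0.017797 rad = 1.0197°

1.020°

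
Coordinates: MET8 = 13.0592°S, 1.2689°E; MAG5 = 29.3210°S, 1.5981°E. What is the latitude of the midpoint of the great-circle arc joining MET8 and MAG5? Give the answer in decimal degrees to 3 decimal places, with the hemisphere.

Bx = cos φ₂ cos Δλ = 0.871875,  By = cos φ₂ sin Δλ = 0.005010
φₘ = atan2(sin φ₁ + sin φ₂, √((cos φ₁ + Bx)² + By²)) = -21.19018°
λₘ = λ₁ + atan2(By, cos φ₁ + Bx) = 1.42438°

21.190°S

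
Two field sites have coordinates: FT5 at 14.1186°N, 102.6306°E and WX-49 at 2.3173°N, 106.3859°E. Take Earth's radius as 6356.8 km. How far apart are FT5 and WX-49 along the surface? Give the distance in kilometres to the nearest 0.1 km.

1372.5 km

Δφ = -11.8013°,  Δλ = 3.7553°
a = sin²(Δφ/2) + cos φ₁ cos φ₂ sin²(Δλ/2) = 0.011609
c = 2·arcsin(√a) = 0.215908 rad = 12.3706°
d = R·c = 6356.8 × 0.215908 = 1372.5 km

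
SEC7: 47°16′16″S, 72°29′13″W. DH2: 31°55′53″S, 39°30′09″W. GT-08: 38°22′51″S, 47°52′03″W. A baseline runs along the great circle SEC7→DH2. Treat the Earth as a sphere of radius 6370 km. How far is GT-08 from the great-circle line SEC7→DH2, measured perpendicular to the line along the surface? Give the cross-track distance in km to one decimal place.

82.6 km

SEC7: φ = -47.27111°, λ = -72.48694°
DH2: φ = -31.93139°, λ = -39.50250°
GT-08: φ = -38.38083°, λ = -47.86750°
δ₁₃ = central angle SEC7→GT-08 = 0.349238 rad  (haversine)
θ₁₃ = bearing SEC7→GT-08 = 72.623°,  θ₁₂ = bearing SEC7→DH2 = 70.451°
dₓₜ = R·arcsin(sin δ₁₃ · sin(θ₁₃ − θ₁₂)) = 6370·arcsin(0.34218·sin(2.172°)) = 82.600 km
|dₓₜ| = 82.600 km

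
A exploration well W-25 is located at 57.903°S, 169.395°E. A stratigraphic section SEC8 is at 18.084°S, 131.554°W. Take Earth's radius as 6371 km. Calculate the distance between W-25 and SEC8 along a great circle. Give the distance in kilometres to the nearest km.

6503 km

Δφ = 39.8190°,  Δλ = 59.0510°
a = sin²(Δφ/2) + cos φ₁ cos φ₂ sin²(Δλ/2) = 0.238636
c = 2·arcsin(√a) = 1.020748 rad = 58.4846°
d = R·c = 6371 × 1.020748 = 6503.2 km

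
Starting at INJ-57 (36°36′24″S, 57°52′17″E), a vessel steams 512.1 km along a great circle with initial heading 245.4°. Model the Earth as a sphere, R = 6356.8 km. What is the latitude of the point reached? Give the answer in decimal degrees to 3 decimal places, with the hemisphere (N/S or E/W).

INJ-57: φ = -36.60667°, λ = +57.87139°
δ = d/R = 512.1/6356.8 = 0.080559 rad
φ₂ = arcsin(sin φ₁ cos δ + cos φ₁ sin δ cos θ)
   = arcsin(-0.59632·0.99676 + 0.80275·0.08047·-0.41628) = -38.40935°
λ₂ = λ₁ + atan2(sin θ sin δ cos φ₁, cos δ − sin φ₁ sin φ₂) = 52.51356°

38.409°S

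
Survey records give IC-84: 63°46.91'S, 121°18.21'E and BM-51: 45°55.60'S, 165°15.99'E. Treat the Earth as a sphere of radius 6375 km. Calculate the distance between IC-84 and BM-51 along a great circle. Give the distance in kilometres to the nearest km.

IC-84: φ = -63.78183°, λ = +121.30350°
BM-51: φ = -45.92667°, λ = +165.26650°
Δφ = 17.8552°,  Δλ = 43.9630°
a = sin²(Δφ/2) + cos φ₁ cos φ₂ sin²(Δλ/2) = 0.067137
c = 2·arcsin(√a) = 0.524198 rad = 30.0343°
d = R·c = 6375 × 0.524198 = 3341.8 km

3342 km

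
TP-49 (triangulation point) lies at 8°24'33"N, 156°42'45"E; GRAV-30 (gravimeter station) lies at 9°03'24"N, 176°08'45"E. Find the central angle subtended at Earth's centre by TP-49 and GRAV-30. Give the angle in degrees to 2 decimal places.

TP-49: φ = +8.40917°, λ = +156.71250°
GRAV-30: φ = +9.05667°, λ = +176.14583°
Δφ = 0.6475°,  Δλ = 19.4333°
a = sin²(Δφ/2) + cos φ₁ cos φ₂ sin²(Δλ/2) = 0.027860
c = 2·arcsin(√a) = 0.335395 rad = 19.2167°

19.22°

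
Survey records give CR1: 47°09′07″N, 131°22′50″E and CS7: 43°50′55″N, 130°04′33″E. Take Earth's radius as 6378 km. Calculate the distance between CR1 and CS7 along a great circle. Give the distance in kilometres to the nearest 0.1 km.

381.5 km

CR1: φ = +47.15194°, λ = +131.38056°
CS7: φ = +43.84861°, λ = +130.07583°
Δφ = -3.3033°,  Δλ = -1.3047°
a = sin²(Δφ/2) + cos φ₁ cos φ₂ sin²(Δλ/2) = 0.000894
c = 2·arcsin(√a) = 0.059820 rad = 3.4274°
d = R·c = 6378 × 0.059820 = 381.5 km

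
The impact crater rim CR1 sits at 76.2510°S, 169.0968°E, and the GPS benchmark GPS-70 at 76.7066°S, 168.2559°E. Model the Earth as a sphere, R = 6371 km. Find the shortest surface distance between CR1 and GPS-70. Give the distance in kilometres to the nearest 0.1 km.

Δφ = -0.4556°,  Δλ = -0.8409°
a = sin²(Δφ/2) + cos φ₁ cos φ₂ sin²(Δλ/2) = 0.000019
c = 2·arcsin(√a) = 0.008660 rad = 0.4962°
d = R·c = 6371 × 0.008660 = 55.2 km

55.2 km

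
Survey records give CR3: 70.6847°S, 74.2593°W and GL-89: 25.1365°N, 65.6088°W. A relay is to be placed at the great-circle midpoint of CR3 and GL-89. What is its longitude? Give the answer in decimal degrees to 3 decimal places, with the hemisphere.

67.921°W

Bx = cos φ₂ cos Δλ = 0.895000,  By = cos φ₂ sin Δλ = 0.136163
φₘ = atan2(sin φ₁ + sin φ₂, √((cos φ₁ + Bx)² + By²)) = -22.81983°
λₘ = λ₁ + atan2(By, cos φ₁ + Bx) = -67.92064°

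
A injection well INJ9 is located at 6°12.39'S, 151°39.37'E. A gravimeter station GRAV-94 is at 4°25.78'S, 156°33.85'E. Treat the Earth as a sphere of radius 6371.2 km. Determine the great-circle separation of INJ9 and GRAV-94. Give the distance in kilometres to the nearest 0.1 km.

578.2 km

INJ9: φ = -6.20650°, λ = +151.65617°
GRAV-94: φ = -4.42967°, λ = +156.56417°
Δφ = 1.7768°,  Δλ = 4.9080°
a = sin²(Δφ/2) + cos φ₁ cos φ₂ sin²(Δλ/2) = 0.002058
c = 2·arcsin(√a) = 0.090751 rad = 5.1997°
d = R·c = 6371.2 × 0.090751 = 578.2 km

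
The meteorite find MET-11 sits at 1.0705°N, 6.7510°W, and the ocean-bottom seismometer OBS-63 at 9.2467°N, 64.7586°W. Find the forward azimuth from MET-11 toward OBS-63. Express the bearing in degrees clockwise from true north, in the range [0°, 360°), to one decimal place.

280.2°

Δλ = -58.0076°
y = sin Δλ · cos φ₂ = -0.837098
x = cos φ₁ sin φ₂ − sin φ₁ cos φ₂ cos Δλ = 0.150888
θ = atan2(y, x) = -79.7821° → 280.2179° (mod 360°)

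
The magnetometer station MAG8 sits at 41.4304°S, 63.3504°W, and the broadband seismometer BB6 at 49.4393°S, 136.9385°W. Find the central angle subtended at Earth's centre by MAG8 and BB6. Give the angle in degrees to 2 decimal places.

50.17°

Δφ = -8.0089°,  Δλ = -73.5881°
a = sin²(Δφ/2) + cos φ₁ cos φ₂ sin²(Δλ/2) = 0.179770
c = 2·arcsin(√a) = 0.875698 rad = 50.1738°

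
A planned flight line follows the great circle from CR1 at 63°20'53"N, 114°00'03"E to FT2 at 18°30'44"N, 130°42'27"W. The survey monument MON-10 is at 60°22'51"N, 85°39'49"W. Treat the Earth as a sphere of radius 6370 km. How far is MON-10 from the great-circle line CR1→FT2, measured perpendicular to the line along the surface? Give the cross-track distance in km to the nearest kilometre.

4181 km

CR1: φ = +63.34806°, λ = +114.00083°
FT2: φ = +18.51222°, λ = -130.70750°
MON-10: φ = +60.38083°, λ = -85.66361°
δ₁₃ = central angle CR1→MON-10 = 0.966488 rad  (haversine)
θ₁₃ = bearing CR1→MON-10 = 11.660°,  θ₁₂ = bearing CR1→FT2 = 59.526°
dₓₜ = R·arcsin(sin δ₁₃ · sin(θ₁₃ − θ₁₂)) = 6370·arcsin(0.82290·sin(-47.866°)) = -4181.020 km
|dₓₜ| = 4181.020 km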